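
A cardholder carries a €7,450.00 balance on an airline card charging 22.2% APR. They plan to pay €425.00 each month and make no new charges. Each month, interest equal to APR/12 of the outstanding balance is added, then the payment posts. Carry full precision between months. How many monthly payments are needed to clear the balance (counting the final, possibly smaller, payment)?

Monthly rate r = 22.2%/12 = 1.85% = 0.0185.
Recurrence: B ← B·(1+r) − €425.00.
Month 1: interest €137.82; balance after payment €7,162.82.
Month 2: interest €132.51; balance after payment €6,870.34.
Closed form: n = −ln(1 − rB₀/P)/ln(1+r) = −ln(0.67571)/ln(1.0185) ≈ 21.384, so the balance reaches zero during payment 22.

22 payments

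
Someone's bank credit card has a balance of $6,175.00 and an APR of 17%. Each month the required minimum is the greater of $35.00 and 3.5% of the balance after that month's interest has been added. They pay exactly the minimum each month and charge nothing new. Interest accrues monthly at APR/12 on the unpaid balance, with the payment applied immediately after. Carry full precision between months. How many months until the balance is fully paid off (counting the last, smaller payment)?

122 months

Monthly rate r = 17%/12 = 1.41667% = 0.0141667.
While 3.5% of the post-interest balance exceeds $35.00, each month B ← (B·(1+r))·(1 − 0.035), i.e. B shrinks by the factor (1+r)·0.965 = 0.97867.
This holds for months 1–86. Entering month 87 the balance is $966.92; 3.5% of the post-interest balance is now below $35.00, so the flat $35.00 minimum applies from here.
From month 87 a fixed $35.00 at rate r clears $966.92 in 36 more payments. Total: 86 + 36 = 122 months.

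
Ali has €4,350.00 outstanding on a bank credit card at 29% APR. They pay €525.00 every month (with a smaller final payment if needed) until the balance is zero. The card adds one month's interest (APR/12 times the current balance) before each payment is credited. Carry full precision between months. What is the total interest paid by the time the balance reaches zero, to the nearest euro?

€564

Monthly rate r = 29%/12 = 2.41667% = 0.0241667.
Payoff takes n = ⌈−ln(1 − rB₀/P)/ln(1+r)⌉ = ⌈9.357⌉ = 10 payments; the last is €188.93.
Total paid = 9·€525.00 + €188.93 = €4,913.93.
Total interest = total paid − principal = €4,913.93 − €4,350.00 = €563.93.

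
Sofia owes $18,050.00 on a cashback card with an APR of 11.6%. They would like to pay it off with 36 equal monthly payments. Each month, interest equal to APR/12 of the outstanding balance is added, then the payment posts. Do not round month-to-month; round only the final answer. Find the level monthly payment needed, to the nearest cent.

$596.08

Monthly rate r = 11.6%/12 = 0.966667% = 0.00966667.
Level-payment amortization: P = B₀·r / (1 − (1+r)^(−n)) = 18050.00·0.00966667 / (1 − 1.00967^(−36)).
Denominator 1 − (1+r)^(−36) = 0.292720078.
P = 174.483 / 0.292720078 ≈ 596.08.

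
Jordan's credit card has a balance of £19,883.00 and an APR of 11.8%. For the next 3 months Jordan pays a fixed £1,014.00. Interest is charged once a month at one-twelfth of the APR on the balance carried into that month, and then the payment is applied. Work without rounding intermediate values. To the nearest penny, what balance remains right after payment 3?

Monthly rate r = 11.8%/12 = 0.983333% = 0.00983333.
Each month: B ← B·(1+r) − £1,014.00.
Month 1: interest £195.52; balance after payment £19,064.52.
Month 2: interest £187.47; balance after payment £18,237.98.
Month 3: interest £179.34; balance after payment £17,403.32.

£17,403.32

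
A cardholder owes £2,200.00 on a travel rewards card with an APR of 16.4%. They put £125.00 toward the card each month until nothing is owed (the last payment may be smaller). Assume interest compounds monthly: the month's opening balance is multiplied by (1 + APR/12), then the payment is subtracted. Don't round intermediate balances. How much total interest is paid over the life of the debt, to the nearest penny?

£333.84

Monthly rate r = 16.4%/12 = 1.36667% = 0.0136667.
Payoff takes n = ⌈−ln(1 − rB₀/P)/ln(1+r)⌉ = ⌈20.269⌉ = 21 payments; the last is £33.84.
Total paid = 20·£125.00 + £33.84 = £2,533.84.
Total interest = total paid − principal = £2,533.84 − £2,200.00 = £333.84.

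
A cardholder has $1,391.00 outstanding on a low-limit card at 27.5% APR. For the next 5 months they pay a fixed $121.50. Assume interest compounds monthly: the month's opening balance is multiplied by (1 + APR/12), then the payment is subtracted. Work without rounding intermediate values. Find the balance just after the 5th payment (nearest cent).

Monthly rate r = 27.5%/12 = 2.29167% = 0.0229167.
Each month: B ← B·(1+r) − $121.50.
Month 1: interest $31.88; balance after payment $1,301.38.
Month 2: interest $29.82; balance after payment $1,209.70.
Month 3: interest $27.72; balance after payment $1,115.92.
Month 4: interest $25.57; balance after payment $1,020.00.
Month 5: interest $23.37; balance after payment $921.87.

$921.87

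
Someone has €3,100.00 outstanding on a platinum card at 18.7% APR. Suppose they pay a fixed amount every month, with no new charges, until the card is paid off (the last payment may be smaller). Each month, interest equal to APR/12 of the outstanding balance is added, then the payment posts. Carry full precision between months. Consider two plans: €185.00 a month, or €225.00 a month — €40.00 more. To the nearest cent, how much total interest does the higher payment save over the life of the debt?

Monthly rate r = 18.7%/12 = 1.55833% = 0.0155833.
At €185.00/mo: n = ⌈−ln(1 − rB₀/P)/ln(1+r)⌉ = 20 payments (last €105.97); total interest = total paid − €3,100.00 = €520.97.
At €225.00/mo: 16 payments (last €142.23); total interest €417.23.
Interest saved = €520.97 − €417.23 = €103.74.

€103.74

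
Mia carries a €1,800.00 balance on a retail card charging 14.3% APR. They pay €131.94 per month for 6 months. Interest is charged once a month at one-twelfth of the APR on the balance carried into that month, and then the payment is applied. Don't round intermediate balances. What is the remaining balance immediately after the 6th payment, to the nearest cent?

€1,116.99

Monthly rate r = 14.3%/12 = 1.19167% = 0.0119167.
Each month: B ← B·(1+r) − €131.94.
Month 1: interest €21.45; balance after payment €1,689.51.
Month 2: interest €20.13; balance after payment €1,577.70.
Month 3: interest €18.80; balance after payment €1,464.56.
Month 4: interest €17.45; balance after payment €1,350.08.
Month 5: interest €16.09; balance after payment €1,234.23.
Month 6: interest €14.71; balance after payment €1,116.99.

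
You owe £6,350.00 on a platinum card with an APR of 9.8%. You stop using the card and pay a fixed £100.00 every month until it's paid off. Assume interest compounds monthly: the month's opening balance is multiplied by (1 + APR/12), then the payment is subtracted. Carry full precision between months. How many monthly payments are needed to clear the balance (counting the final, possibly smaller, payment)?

Monthly rate r = 9.8%/12 = 0.816667% = 0.00816667.
Recurrence: B ← B·(1+r) − £100.00.
Month 1: interest £51.86; balance after payment £6,301.86.
Month 2: interest £51.47; balance after payment £6,253.32.
Closed form: n = −ln(1 − rB₀/P)/ln(1+r) = −ln(0.48142)/ln(1.00817) ≈ 89.878, so the balance reaches zero during payment 90.

90 payments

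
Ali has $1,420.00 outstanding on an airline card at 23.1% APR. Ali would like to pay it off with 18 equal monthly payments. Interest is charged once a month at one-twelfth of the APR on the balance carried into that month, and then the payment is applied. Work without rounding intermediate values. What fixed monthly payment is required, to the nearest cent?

Monthly rate r = 23.1%/12 = 1.925% = 0.01925.
Level-payment amortization: P = B₀·r / (1 − (1+r)^(−n)) = 1420.00·0.01925 / (1 − 1.01925^(−18)).
Denominator 1 − (1+r)^(−18) = 0.29050876.
P = 27.335 / 0.29050876 ≈ 94.09.

$94.09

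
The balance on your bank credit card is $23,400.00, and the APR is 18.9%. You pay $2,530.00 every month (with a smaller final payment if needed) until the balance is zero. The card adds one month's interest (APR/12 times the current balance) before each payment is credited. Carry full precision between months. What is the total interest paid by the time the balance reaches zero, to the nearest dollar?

Monthly rate r = 18.9%/12 = 1.575% = 0.01575.
Payoff takes n = ⌈−ln(1 − rB₀/P)/ln(1+r)⌉ = ⌈10.075⌉ = 11 payments; the last is $190.38.
Total paid = 10·$2,530.00 + $190.38 = $25,490.38.
Total interest = total paid − principal = $25,490.38 − $23,400.00 = $2,090.38.

$2,090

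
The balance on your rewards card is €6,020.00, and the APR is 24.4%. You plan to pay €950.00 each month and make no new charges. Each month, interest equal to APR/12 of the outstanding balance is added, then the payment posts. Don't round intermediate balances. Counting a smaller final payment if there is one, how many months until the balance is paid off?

7 payments

Monthly rate r = 24.4%/12 = 2.03333% = 0.0203333.
Recurrence: B ← B·(1+r) − €950.00.
Month 1: interest €122.41; balance after payment €5,192.41.
Month 2: interest €105.58; balance after payment €4,347.99.
Closed form: n = −ln(1 − rB₀/P)/ln(1+r) = −ln(0.87115)/ln(1.02033) ≈ 6.853, so the balance reaches zero during payment 7.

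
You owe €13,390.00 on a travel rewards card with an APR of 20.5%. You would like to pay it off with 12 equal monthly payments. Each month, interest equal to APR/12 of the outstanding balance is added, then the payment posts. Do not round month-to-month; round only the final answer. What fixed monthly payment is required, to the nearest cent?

Monthly rate r = 20.5%/12 = 1.70833% = 0.0170833.
Level-payment amortization: P = B₀·r / (1 − (1+r)^(−n)) = 13390.00·0.0170833 / (1 − 1.01708^(−12)).
Denominator 1 − (1+r)^(−12) = 0.183941021.
P = 228.746 / 0.183941021 ≈ 1243.58.

€1,243.58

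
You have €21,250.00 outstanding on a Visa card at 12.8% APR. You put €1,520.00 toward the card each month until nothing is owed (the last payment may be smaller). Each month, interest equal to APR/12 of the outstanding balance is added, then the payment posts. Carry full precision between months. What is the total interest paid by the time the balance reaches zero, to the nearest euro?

Monthly rate r = 12.8%/12 = 1.06667% = 0.0106667.
Payoff takes n = ⌈−ln(1 − rB₀/P)/ln(1+r)⌉ = ⌈15.220⌉ = 16 payments; the last is €335.86.
Total paid = 15·€1,520.00 + €335.86 = €23,135.86.
Total interest = total paid − principal = €23,135.86 − €21,250.00 = €1,885.86.

€1,886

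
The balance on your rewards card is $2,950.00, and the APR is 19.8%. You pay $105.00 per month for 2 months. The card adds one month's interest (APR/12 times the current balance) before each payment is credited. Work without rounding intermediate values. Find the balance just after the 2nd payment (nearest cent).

Monthly rate r = 19.8%/12 = 1.65% = 0.0165.
Each month: B ← B·(1+r) − $105.00.
Month 1: interest $48.68; balance after payment $2,893.68.
Month 2: interest $47.75; balance after payment $2,836.42.

$2,836.42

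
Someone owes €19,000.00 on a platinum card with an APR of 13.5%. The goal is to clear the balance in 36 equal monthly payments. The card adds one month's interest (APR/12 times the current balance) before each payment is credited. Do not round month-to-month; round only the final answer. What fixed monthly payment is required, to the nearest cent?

€644.77

Monthly rate r = 13.5%/12 = 1.125% = 0.01125.
Level-payment amortization: P = B₀·r / (1 − (1+r)^(−n)) = 19000.00·0.01125 / (1 − 1.01125^(−36)).
Denominator 1 − (1+r)^(−36) = 0.331513327.
P = 213.75 / 0.331513327 ≈ 644.77.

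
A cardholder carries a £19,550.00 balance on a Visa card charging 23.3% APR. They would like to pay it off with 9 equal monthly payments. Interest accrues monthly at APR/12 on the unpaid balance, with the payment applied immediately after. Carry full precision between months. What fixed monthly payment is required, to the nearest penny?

Monthly rate r = 23.3%/12 = 1.94167% = 0.0194167.
Level-payment amortization: P = B₀·r / (1 − (1+r)^(−n)) = 19550.00·0.0194167 / (1 − 1.01942^(−9)).
Denominator 1 − (1+r)^(−9) = 0.158925564.
P = 379.596 / 0.158925564 ≈ 2388.51.

£2,388.51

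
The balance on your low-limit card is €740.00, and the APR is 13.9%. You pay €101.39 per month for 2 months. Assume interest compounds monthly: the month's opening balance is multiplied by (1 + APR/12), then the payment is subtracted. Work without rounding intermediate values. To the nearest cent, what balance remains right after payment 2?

€553.29

Monthly rate r = 13.9%/12 = 1.15833% = 0.0115833.
Each month: B ← B·(1+r) − €101.39.
Month 1: interest €8.57; balance after payment €647.18.
Month 2: interest €7.50; balance after payment €553.29.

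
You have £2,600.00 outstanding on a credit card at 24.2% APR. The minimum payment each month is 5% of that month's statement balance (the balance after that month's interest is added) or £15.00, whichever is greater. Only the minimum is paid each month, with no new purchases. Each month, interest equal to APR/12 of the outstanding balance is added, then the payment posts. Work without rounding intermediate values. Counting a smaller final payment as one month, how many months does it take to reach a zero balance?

95 months

Monthly rate r = 24.2%/12 = 2.01667% = 0.0201667.
While 5% of the post-interest balance exceeds £15.00, each month B ← (B·(1+r))·(1 − 0.05), i.e. B shrinks by the factor (1+r)·0.95 = 0.96916.
This holds for months 1–70. Entering month 71 the balance is £290.14; 5% of the post-interest balance is now below £15.00, so the flat £15.00 minimum applies from here.
From month 71 a fixed £15.00 at rate r clears £290.14 in 25 more payments. Total: 70 + 25 = 95 months.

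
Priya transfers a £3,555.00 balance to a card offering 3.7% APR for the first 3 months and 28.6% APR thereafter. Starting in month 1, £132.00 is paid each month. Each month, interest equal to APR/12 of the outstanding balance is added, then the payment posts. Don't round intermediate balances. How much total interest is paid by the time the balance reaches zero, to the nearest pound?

Promo months 1–3 at r₀ = 3.7%/12 = 0.00308333; months 4+ at r₁ = 28.6%/12 = 0.0238333.
After month 3: iterate B ← B·(1+r₀) − £132.00 for 3 months → £3,190.76.
Then at r₁ with £132.00/mo: n₂ = −ln(1 − r₁·B/P)/ln(1+r₁) ≈ 36.44 → 37 more payments.
Total paid = 39·£132.00 + £58.36 = £5,206.36; interest = £5,206.36 − £3,555.00 = £1,651.36.

£1,651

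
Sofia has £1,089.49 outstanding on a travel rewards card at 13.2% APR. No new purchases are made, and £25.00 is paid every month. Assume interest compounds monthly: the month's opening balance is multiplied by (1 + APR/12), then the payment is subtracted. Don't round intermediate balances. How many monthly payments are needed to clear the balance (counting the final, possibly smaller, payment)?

Monthly rate r = 13.2%/12 = 1.1% = 0.011.
Recurrence: B ← B·(1+r) − £25.00.
Month 1: interest £11.98; balance after payment £1,076.47.
Month 2: interest £11.84; balance after payment £1,063.32.
Closed form: n = −ln(1 − rB₀/P)/ln(1+r) = −ln(0.52062)/ln(1.011) ≈ 59.665, so the balance reaches zero during payment 60.

60 months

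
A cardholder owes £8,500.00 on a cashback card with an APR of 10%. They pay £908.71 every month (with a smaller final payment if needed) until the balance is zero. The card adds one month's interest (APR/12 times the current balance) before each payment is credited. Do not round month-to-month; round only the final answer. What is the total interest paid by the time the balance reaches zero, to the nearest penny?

Monthly rate r = 10%/12 = 0.833333% = 0.00833333.
Payoff takes n = ⌈−ln(1 − rB₀/P)/ln(1+r)⌉ = ⌈9.779⌉ = 10 payments; the last is £708.65.
Total paid = 9·£908.71 + £708.65 = £8,887.04.
Total interest = total paid − principal = £8,887.04 − £8,500.00 = £387.04.

£387.04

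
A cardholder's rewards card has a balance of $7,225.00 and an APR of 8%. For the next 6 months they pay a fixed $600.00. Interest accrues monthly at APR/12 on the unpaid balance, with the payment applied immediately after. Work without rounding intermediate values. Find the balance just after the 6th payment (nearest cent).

$3,858.32

Monthly rate r = 8%/12 = 0.666667% = 0.00666667.
Each month: B ← B·(1+r) − $600.00.
Month 1: interest $48.17; balance after payment $6,673.17.
Month 2: interest $44.49; balance after payment $6,117.65.
Month 3: interest $40.78; balance after payment $5,558.44.
Month 4: interest $37.06; balance after payment $4,995.50.
Month 5: interest $33.30; balance after payment $4,428.80.
Month 6: interest $29.53; balance after payment $3,858.32.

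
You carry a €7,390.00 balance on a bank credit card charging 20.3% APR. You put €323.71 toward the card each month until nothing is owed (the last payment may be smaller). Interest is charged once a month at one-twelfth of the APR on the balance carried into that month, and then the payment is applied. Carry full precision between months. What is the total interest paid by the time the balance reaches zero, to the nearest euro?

Monthly rate r = 20.3%/12 = 1.69167% = 0.0169167.
Payoff takes n = ⌈−ln(1 − rB₀/P)/ln(1+r)⌉ = ⌈29.095⌉ = 30 payments; the last is €30.97.
Total paid = 29·€323.71 + €30.97 = €9,418.56.
Total interest = total paid − principal = €9,418.56 − €7,390.00 = €2,028.56.

€2,029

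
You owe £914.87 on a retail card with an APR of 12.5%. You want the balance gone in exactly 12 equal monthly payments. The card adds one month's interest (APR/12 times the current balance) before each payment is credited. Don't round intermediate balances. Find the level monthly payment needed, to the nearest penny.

Monthly rate r = 12.5%/12 = 1.04167% = 0.0104167.
Level-payment amortization: P = B₀·r / (1 − (1+r)^(−n)) = 914.87·0.0104167 / (1 − 1.01042^(−12)).
Denominator 1 − (1+r)^(−12) = 0.11693233.
P = 9.5299 / 0.11693233 ≈ 81.50.

£81.50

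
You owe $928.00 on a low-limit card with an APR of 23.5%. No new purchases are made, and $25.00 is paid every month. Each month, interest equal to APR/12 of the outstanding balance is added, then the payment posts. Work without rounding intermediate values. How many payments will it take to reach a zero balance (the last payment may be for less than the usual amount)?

67 payments

Monthly rate r = 23.5%/12 = 1.95833% = 0.0195833.
Recurrence: B ← B·(1+r) − $25.00.
Month 1: interest $18.17; balance after payment $921.17.
Month 2: interest $18.04; balance after payment $914.21.
Closed form: n = −ln(1 − rB₀/P)/ln(1+r) = −ln(0.27307)/ln(1.01958) ≈ 66.930, so the balance reaches zero during payment 67.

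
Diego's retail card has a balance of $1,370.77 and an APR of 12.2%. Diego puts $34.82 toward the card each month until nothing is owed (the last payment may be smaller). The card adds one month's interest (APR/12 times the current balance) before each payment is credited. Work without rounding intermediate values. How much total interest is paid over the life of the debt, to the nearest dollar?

$389

Monthly rate r = 12.2%/12 = 1.01667% = 0.0101667.
Payoff takes n = ⌈−ln(1 − rB₀/P)/ln(1+r)⌉ = ⌈50.539⌉ = 51 payments; the last is $18.80.
Total paid = 50·$34.82 + $18.80 = $1,759.80.
Total interest = total paid − principal = $1,759.80 − $1,370.77 = $389.03.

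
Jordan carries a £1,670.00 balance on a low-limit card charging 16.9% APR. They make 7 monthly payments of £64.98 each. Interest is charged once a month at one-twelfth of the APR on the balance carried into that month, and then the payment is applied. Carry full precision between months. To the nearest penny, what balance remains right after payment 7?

£1,367.22

Monthly rate r = 16.9%/12 = 1.40833% = 0.0140833.
Each month: B ← B·(1+r) − £64.98.
Month 1: interest £23.52; balance after payment £1,628.54.
Month 2: interest £22.94; balance after payment £1,586.49.
Month 3: interest £22.34; balance after payment £1,543.86.
Month 4: interest £21.74; balance after payment £1,500.62.
Month 5: interest £21.13; balance after payment £1,456.77.
Month 6: interest £20.52; balance after payment £1,412.31.
Month 7: interest £19.89; balance after payment £1,367.22.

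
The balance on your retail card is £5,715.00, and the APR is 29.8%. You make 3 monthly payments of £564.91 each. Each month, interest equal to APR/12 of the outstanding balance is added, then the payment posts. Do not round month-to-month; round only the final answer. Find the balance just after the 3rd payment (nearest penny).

£4,414.26

Monthly rate r = 29.8%/12 = 2.48333% = 0.0248333.
Each month: B ← B·(1+r) − £564.91.
Month 1: interest £141.92; balance after payment £5,292.01.
Month 2: interest £131.42; balance after payment £4,858.52.
Month 3: interest £120.65; balance after payment £4,414.26.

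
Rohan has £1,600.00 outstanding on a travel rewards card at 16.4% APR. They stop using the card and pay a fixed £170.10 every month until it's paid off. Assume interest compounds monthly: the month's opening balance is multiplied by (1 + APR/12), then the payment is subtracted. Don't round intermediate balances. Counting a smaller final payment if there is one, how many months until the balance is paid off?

Monthly rate r = 16.4%/12 = 1.36667% = 0.0136667.
Recurrence: B ← B·(1+r) − £170.10.
Month 1: interest £21.87; balance after payment £1,451.77.
Month 2: interest £19.84; balance after payment £1,301.51.
Closed form: n = −ln(1 − rB₀/P)/ln(1+r) = −ln(0.87145)/ln(1.01367) ≈ 10.137, so the balance reaches zero during payment 11.

11 months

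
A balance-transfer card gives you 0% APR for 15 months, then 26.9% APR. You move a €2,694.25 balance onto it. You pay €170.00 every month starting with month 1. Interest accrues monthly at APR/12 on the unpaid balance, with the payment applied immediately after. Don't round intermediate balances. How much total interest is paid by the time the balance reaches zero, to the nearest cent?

€3.23

Promo months 1–15 at r₀ = 0%/12 = 0; months 16+ at r₁ = 26.9%/12 = 0.0224167.
After month 15 (no interest yet): B = €2,694.25 − 15·€170.00 = €144.25.
Then at r₁ with €170.00/mo: n₂ = −ln(1 − r₁·B/P)/ln(1+r₁) ≈ 0.87 → 1 more payments.
Total paid = 15·€170.00 + €147.48 = €2,697.48; interest = €2,697.48 − €2,694.25 = €3.23.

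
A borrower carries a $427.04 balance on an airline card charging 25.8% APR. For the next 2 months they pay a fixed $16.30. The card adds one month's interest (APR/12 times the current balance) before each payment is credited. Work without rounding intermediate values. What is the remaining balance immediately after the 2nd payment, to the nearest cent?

Monthly rate r = 25.8%/12 = 2.15% = 0.0215.
Each month: B ← B·(1+r) − $16.30.
Month 1: interest $9.18; balance after payment $419.92.
Month 2: interest $9.03; balance after payment $412.65.

$412.65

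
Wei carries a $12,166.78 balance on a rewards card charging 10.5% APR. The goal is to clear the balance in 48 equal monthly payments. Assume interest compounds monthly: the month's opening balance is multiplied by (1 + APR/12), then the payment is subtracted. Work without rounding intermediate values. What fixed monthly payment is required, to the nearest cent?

$311.51

Monthly rate r = 10.5%/12 = 0.875% = 0.00875.
Level-payment amortization: P = B₀·r / (1 − (1+r)^(−n)) = 12166.78·0.00875 / (1 − 1.00875^(−48)).
Denominator 1 − (1+r)^(−48) = 0.341751756.
P = 106.459 / 0.341751756 ≈ 311.51.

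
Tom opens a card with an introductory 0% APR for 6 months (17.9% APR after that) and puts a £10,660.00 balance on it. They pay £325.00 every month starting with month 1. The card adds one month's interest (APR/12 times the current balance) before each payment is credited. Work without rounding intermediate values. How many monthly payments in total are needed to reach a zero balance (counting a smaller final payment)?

41 payments

Promo months 1–6 at r₀ = 0%/12 = 0; months 7+ at r₁ = 17.9%/12 = 0.0149167.
After month 6 (no interest yet): B = £10,660.00 − 6·£325.00 = £8,710.00.
Then at r₁ with £325.00/mo: n₂ = −ln(1 − r₁·B/P)/ln(1+r₁) ≈ 34.47 → 35 more payments.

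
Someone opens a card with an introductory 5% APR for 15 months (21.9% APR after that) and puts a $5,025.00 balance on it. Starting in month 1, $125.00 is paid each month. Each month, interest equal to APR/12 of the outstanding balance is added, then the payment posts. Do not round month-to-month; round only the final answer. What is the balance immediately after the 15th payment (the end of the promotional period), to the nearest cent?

$3,417.70

Promo months 1–15 at r₀ = 5%/12 = 0.00416667; months 16+ at r₁ = 21.9%/12 = 0.01825.
After month 15: iterate B ← B·(1+r₀) − $125.00 for 15 months → $3,417.70.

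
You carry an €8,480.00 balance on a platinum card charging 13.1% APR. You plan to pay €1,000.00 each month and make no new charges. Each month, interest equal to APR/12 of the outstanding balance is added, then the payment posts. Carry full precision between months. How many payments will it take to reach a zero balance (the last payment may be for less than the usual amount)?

9 payments

Monthly rate r = 13.1%/12 = 1.09167% = 0.0109167.
Recurrence: B ← B·(1+r) − €1,000.00.
Month 1: interest €92.57; balance after payment €7,572.57.
Month 2: interest €82.67; balance after payment €6,655.24.
Closed form: n = −ln(1 − rB₀/P)/ln(1+r) = −ln(0.90743)/ln(1.01092) ≈ 8.947, so the balance reaches zero during payment 9.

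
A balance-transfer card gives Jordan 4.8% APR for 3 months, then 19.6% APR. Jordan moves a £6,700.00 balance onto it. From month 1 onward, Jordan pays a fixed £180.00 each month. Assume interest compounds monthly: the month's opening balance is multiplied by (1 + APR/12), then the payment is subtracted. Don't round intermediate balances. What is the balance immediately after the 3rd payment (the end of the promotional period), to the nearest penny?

Promo months 1–3 at r₀ = 4.8%/12 = 0.004; months 4+ at r₁ = 19.6%/12 = 0.0163333.
After month 3: iterate B ← B·(1+r₀) − £180.00 for 3 months → £6,238.56.

£6,238.56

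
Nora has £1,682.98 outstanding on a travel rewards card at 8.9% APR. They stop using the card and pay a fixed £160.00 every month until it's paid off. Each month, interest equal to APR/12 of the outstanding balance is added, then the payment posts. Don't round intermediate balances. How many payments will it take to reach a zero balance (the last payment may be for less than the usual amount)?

11 payments

Monthly rate r = 8.9%/12 = 0.741667% = 0.00741667.
Recurrence: B ← B·(1+r) − £160.00.
Month 1: interest £12.48; balance after payment £1,535.46.
Month 2: interest £11.39; balance after payment £1,386.85.
Closed form: n = −ln(1 − rB₀/P)/ln(1+r) = −ln(0.92199)/ln(1.00742) ≈ 10.992, so the balance reaches zero during payment 11.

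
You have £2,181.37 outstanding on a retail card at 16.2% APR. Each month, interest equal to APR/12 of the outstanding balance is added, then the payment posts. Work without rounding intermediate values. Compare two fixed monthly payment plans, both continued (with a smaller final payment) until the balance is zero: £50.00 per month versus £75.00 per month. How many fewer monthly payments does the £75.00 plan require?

29 fewer payments

Monthly rate r = 16.2%/12 = 1.35% = 0.0135.
At £50.00/mo: n = ⌈−ln(1 − rB₀/P)/ln(1+r)⌉ = 67 payments (last £15.17); total interest = total paid − £2,181.37 = £1,133.80.
At £75.00/mo: 38 payments (last £13.98); total interest £607.61.
Payments saved = 67 − 38 = 29.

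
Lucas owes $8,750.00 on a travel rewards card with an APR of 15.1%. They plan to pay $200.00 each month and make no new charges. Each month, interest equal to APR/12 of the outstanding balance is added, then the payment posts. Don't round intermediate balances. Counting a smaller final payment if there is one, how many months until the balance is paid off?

64 payments

Monthly rate r = 15.1%/12 = 1.25833% = 0.0125833.
Recurrence: B ← B·(1+r) − $200.00.
Month 1: interest $110.10; balance after payment $8,660.10.
Month 2: interest $108.97; balance after payment $8,569.08.
Closed form: n = −ln(1 − rB₀/P)/ln(1+r) = −ln(0.44948)/ln(1.01258) ≈ 63.949, so the balance reaches zero during payment 64.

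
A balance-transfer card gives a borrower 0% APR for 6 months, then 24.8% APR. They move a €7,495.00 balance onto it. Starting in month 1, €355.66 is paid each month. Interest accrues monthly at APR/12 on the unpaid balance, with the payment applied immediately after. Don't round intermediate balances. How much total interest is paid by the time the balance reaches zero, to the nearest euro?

Promo months 1–6 at r₀ = 0%/12 = 0; months 7+ at r₁ = 24.8%/12 = 0.0206667.
After month 6 (no interest yet): B = €7,495.00 − 6·€355.66 = €5,361.04.
Then at r₁ with €355.66/mo: n₂ = −ln(1 − r₁·B/P)/ln(1+r₁) ≈ 18.25 → 19 more payments.
Total paid = 24·€355.66 + €88.64 = €8,624.48; interest = €8,624.48 − €7,495.00 = €1,129.48.

€1,129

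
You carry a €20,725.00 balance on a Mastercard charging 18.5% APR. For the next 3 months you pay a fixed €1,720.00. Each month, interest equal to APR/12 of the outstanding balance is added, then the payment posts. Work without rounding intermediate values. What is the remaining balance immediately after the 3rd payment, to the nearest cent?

Monthly rate r = 18.5%/12 = 1.54167% = 0.0154167.
Each month: B ← B·(1+r) − €1,720.00.
Month 1: interest €319.51; balance after payment €19,324.51.
Month 2: interest €297.92; balance after payment €17,902.43.
Month 3: interest €276.00; balance after payment €16,458.43.

€16,458.43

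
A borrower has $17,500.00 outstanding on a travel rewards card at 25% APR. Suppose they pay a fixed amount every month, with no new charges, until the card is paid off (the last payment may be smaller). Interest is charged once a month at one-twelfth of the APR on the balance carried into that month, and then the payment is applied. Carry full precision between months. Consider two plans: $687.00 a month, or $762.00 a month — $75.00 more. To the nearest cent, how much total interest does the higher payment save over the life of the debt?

$1,147.83

Monthly rate r = 25%/12 = 2.08333% = 0.0208333.
At $687.00/mo: n = ⌈−ln(1 − rB₀/P)/ln(1+r)⌉ = 37 payments (last $474.48); total interest = total paid − $17,500.00 = $7,706.48.
At $762.00/mo: 32 payments (last $436.65); total interest $6,558.65.
Interest saved = $7,706.48 − $6,558.65 = $1,147.83.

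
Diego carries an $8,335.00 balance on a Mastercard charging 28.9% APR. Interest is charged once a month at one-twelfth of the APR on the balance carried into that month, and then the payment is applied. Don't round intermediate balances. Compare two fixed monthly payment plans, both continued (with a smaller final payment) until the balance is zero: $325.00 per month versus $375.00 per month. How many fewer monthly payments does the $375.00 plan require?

8 fewer payments

Monthly rate r = 28.9%/12 = 2.40833% = 0.0240833.
At $325.00/mo: n = ⌈−ln(1 − rB₀/P)/ln(1+r)⌉ = 41 payments (last $130.52); total interest = total paid − $8,335.00 = $4,795.52.
At $375.00/mo: 33 payments (last $76.57); total interest $3,741.57.
Payments saved = 41 − 33 = 8.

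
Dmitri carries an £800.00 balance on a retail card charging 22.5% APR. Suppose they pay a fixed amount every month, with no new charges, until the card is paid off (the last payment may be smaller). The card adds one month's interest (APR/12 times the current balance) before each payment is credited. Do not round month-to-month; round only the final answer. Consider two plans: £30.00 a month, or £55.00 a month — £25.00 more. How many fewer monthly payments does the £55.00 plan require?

20 fewer payments

Monthly rate r = 22.5%/12 = 1.875% = 0.01875.
At £30.00/mo: n = ⌈−ln(1 − rB₀/P)/ln(1+r)⌉ = 38 payments (last £9.46); total interest = total paid − £800.00 = £319.46.
At £55.00/mo: 18 payments (last £7.92); total interest £142.92.
Payments saved = 38 − 18 = 20.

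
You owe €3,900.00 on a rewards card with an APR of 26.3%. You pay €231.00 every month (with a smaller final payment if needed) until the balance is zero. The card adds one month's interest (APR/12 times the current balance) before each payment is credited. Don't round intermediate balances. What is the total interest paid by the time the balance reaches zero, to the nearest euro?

Monthly rate r = 26.3%/12 = 2.19167% = 0.0219167.
Payoff takes n = ⌈−ln(1 − rB₀/P)/ln(1+r)⌉ = ⌈21.313⌉ = 22 payments; the last is €72.90.
Total paid = 21·€231.00 + €72.90 = €4,923.90.
Total interest = total paid − principal = €4,923.90 − €3,900.00 = €1,023.90.

€1,024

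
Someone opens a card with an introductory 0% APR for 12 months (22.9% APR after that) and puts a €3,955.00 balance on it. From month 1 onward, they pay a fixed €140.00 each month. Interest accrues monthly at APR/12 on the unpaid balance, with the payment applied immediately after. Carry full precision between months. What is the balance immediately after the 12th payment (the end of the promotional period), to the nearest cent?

€2,275.00

Promo months 1–12 at r₀ = 0%/12 = 0; months 13+ at r₁ = 22.9%/12 = 0.0190833.
After month 12 (no interest yet): B = €3,955.00 − 12·€140.00 = €2,275.00.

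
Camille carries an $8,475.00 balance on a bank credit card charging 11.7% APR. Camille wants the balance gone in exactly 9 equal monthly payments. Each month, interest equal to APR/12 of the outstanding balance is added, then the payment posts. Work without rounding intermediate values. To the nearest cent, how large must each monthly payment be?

$988.17

Monthly rate r = 11.7%/12 = 0.975% = 0.00975.
Level-payment amortization: P = B₀·r / (1 − (1+r)^(−n)) = 8475.00·0.00975 / (1 − 1.00975^(−9)).
Denominator 1 − (1+r)^(−9) = 0.0836207569.
P = 82.6312 / 0.0836207569 ≈ 988.17.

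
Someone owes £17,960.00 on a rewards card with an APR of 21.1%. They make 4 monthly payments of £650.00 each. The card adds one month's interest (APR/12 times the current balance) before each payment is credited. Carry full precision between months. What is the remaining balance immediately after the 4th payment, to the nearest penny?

£16,587.51

Monthly rate r = 21.1%/12 = 1.75833% = 0.0175833.
Each month: B ← B·(1+r) − £650.00.
Month 1: interest £315.80; balance after payment £17,625.80.
Month 2: interest £309.92; balance after payment £17,285.72.
Month 3: interest £303.94; balance after payment £16,939.66.
Month 4: interest £297.86; balance after payment £16,587.51.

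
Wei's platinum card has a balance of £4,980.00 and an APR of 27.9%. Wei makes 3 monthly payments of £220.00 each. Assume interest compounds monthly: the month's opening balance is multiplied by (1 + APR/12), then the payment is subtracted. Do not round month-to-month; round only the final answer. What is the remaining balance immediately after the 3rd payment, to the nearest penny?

£4,660.03

Monthly rate r = 27.9%/12 = 2.325% = 0.02325.
Each month: B ← B·(1+r) − £220.00.
Month 1: interest £115.78; balance after payment £4,875.78.
Month 2: interest £113.36; balance after payment £4,769.15.
Month 3: interest £110.88; balance after payment £4,660.03.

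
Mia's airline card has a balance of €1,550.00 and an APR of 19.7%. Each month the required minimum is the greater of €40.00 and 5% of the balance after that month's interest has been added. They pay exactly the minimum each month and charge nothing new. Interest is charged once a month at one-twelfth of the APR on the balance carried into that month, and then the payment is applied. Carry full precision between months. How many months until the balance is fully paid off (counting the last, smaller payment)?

Monthly rate r = 19.7%/12 = 1.64167% = 0.0164167.
While 5% of the post-interest balance exceeds €40.00, each month B ← (B·(1+r))·(1 − 0.05), i.e. B shrinks by the factor (1+r)·0.95 = 0.9656.
This holds for months 1–20. Entering month 21 the balance is €769.55; 5% of the post-interest balance is now below €40.00, so the flat €40.00 minimum applies from here.
From month 21 a fixed €40.00 at rate r clears €769.55 in 24 more payments. Total: 20 + 24 = 44 months.

44 months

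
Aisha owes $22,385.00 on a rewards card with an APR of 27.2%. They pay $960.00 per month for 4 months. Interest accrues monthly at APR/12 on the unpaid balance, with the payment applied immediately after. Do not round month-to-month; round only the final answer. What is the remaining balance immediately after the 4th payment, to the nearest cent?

Monthly rate r = 27.2%/12 = 2.26667% = 0.0226667.
Each month: B ← B·(1+r) − $960.00.
Month 1: interest $507.39; balance after payment $21,932.39.
Month 2: interest $497.13; balance after payment $21,469.53.
Month 3: interest $486.64; balance after payment $20,996.17.
Month 4: interest $475.91; balance after payment $20,512.08.

$20,512.08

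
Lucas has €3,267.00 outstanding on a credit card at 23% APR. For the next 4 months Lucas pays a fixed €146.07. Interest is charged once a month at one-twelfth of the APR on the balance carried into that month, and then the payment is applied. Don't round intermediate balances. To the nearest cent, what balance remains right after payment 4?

€2,923.47

Monthly rate r = 23%/12 = 1.91667% = 0.0191667.
Each month: B ← B·(1+r) − €146.07.
Month 1: interest €62.62; balance after payment €3,183.55.
Month 2: interest €61.02; balance after payment €3,098.50.
Month 3: interest €59.39; balance after payment €3,011.81.
Month 4: interest €57.73; balance after payment €2,923.47.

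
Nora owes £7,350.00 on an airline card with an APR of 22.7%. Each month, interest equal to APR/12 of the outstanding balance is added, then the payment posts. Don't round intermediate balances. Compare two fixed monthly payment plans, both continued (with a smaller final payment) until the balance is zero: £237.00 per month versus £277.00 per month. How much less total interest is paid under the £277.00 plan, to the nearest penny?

£869.92

Monthly rate r = 22.7%/12 = 1.89167% = 0.0189167.
At £237.00/mo: n = ⌈−ln(1 − rB₀/P)/ln(1+r)⌉ = 48 payments (last £34.38); total interest = total paid − £7,350.00 = £3,823.38.
At £277.00/mo: 38 payments (last £54.46); total interest £2,953.46.
Interest saved = £3,823.38 − £2,953.46 = £869.92.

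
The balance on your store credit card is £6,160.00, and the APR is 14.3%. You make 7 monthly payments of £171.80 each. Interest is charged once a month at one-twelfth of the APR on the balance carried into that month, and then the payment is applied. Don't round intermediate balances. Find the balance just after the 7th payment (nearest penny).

Monthly rate r = 14.3%/12 = 1.19167% = 0.0119167.
Each month: B ← B·(1+r) − £171.80.
Month 1: interest £73.41; balance after payment £6,061.61.
Month 2: interest £72.23; balance after payment £5,962.04.
Month 3: interest £71.05; balance after payment £5,861.29.
Month 4: interest £69.85; balance after payment £5,759.34.
Month 5: interest £68.63; balance after payment £5,656.17.
Month 6: interest £67.40; balance after payment £5,551.77.
Month 7: interest £66.16; balance after payment £5,446.13.

£5,446.13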